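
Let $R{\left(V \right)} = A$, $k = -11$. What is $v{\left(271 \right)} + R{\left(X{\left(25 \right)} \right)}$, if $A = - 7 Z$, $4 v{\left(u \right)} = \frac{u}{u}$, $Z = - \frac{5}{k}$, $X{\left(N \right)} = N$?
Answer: $- \frac{129}{44} \approx -2.9318$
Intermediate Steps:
$Z = \frac{5}{11}$ ($Z = - \frac{5}{-11} = \left(-5\right) \left(- \frac{1}{11}\right) = \frac{5}{11} \approx 0.45455$)
$v{\left(u \right)} = \frac{1}{4}$ ($v{\left(u \right)} = \frac{u \frac{1}{u}}{4} = \frac{1}{4} \cdot 1 = \frac{1}{4}$)
$A = - \frac{35}{11}$ ($A = \left(-7\right) \frac{5}{11} = - \frac{35}{11} \approx -3.1818$)
$R{\left(V \right)} = - \frac{35}{11}$
$v{\left(271 \right)} + R{\left(X{\left(25 \right)} \right)} = \frac{1}{4} - \frac{35}{11} = - \frac{129}{44}$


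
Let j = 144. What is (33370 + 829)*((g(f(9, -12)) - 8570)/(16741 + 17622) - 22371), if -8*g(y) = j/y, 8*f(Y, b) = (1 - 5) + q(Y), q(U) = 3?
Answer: -26290245242701/34363 ≈ -7.6507e+8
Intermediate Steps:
f(Y, b) = -⅛ (f(Y, b) = ((1 - 5) + 3)/8 = (-4 + 3)/8 = (⅛)*(-1) = -⅛)
g(y) = -18/y
(33370 + 829)*((g(f(9, -12)) - 8570)/(16741 + 17622) - 22371) = (33370 + 829)*((-18/(-⅛) - 8570)/(16741 + 17622) - 22371) = 34199*((-18*(-8) - 8570)/34363 - 22371) = 34199*((144 - 8570)*(1/34363) - 22371) = 34199*(-8426*1/34363 - 22371) = 34199*(-8426/34363 - 22371) = 34199*(-768743099/34363) = -26290245242701/34363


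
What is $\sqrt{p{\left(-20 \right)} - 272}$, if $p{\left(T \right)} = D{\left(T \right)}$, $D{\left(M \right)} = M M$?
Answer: $8 \sqrt{2} \approx 11.314$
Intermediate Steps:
$D{\left(M \right)} = M^{2}$
$p{\left(T \right)} = T^{2}$
$\sqrt{p{\left(-20 \right)} - 272} = \sqrt{\left(-20\right)^{2} - 272} = \sqrt{400 - 272} = \sqrt{128} = 8 \sqrt{2}$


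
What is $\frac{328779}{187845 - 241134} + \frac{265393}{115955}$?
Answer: $- \frac{2664560152}{686569555} \approx -3.881$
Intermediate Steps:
$\frac{328779}{187845 - 241134} + \frac{265393}{115955} = \frac{328779}{187845 - 241134} + 265393 \cdot \frac{1}{115955} = \frac{328779}{-53289} + \frac{265393}{115955} = 328779 \left(- \frac{1}{53289}\right) + \frac{265393}{115955} = - \frac{36531}{5921} + \frac{265393}{115955} = - \frac{2664560152}{686569555}$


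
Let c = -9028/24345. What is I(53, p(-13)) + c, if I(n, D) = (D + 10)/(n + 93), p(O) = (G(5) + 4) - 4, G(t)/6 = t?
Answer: -172144/1777185 ≈ -0.096863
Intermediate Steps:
G(t) = 6*t
c = -9028/24345 (c = -9028*1/24345 = -9028/24345 ≈ -0.37084)
p(O) = 30 (p(O) = (6*5 + 4) - 4 = (30 + 4) - 4 = 34 - 4 = 30)
I(n, D) = (10 + D)/(93 + n)
I(53, p(-13)) + c = (10 + 30)/(93 + 53) - 9028/24345 = 40/146 - 9028/24345 = (1/146)*40 - 9028/24345 = 20/73 - 9028/24345 = -172144/1777185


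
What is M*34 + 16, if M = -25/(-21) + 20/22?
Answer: 20186/231 ≈ 87.385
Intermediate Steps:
M = 485/231 (M = -25*(-1/21) + 20*(1/22) = 25/21 + 10/11 = 485/231 ≈ 2.0996)
M*34 + 16 = (485/231)*34 + 16 = 16490/231 + 16 = 20186/231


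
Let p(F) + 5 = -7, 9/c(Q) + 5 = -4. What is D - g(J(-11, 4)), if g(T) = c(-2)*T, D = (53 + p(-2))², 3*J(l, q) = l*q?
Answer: 4999/3 ≈ 1666.3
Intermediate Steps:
c(Q) = -1 (c(Q) = 9/(-5 - 4) = 9/(-9) = 9*(-⅑) = -1)
p(F) = -12 (p(F) = -5 - 7 = -12)
J(l, q) = l*q/3 (J(l, q) = (l*q)/3 = l*q/3)
D = 1681 (D = (53 - 12)² = 41² = 1681)
g(T) = -T
D - g(J(-11, 4)) = 1681 - (-1)*(⅓)*(-11)*4 = 1681 - (-1)*(-44)/3 = 1681 - 1*44/3 = 1681 - 44/3 = 4999/3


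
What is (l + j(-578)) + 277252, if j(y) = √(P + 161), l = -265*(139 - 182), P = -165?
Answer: 288647 + 2*I ≈ 2.8865e+5 + 2.0*I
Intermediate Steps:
l = 11395 (l = -265*(-43) = 11395)
j(y) = 2*I (j(y) = √(-165 + 161) = √(-4) = 2*I)
(l + j(-578)) + 277252 = (11395 + 2*I) + 277252 = 288647 + 2*I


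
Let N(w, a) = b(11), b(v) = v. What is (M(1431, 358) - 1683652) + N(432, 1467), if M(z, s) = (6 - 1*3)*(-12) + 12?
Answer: -1683665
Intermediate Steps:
M(z, s) = -24 (M(z, s) = (6 - 3)*(-12) + 12 = 3*(-12) + 12 = -36 + 12 = -24)
N(w, a) = 11
(M(1431, 358) - 1683652) + N(432, 1467) = (-24 - 1683652) + 11 = -1683676 + 11 = -1683665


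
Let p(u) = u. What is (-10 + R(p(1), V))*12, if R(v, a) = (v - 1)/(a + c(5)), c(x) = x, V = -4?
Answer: -120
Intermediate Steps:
R(v, a) = (-1 + v)/(5 + a) (R(v, a) = (v - 1)/(a + 5) = (-1 + v)/(5 + a))
(-10 + R(p(1), V))*12 = (-10 + (-1 + 1)/(5 - 4))*12 = (-10 + 0/1)*12 = (-10 + 1*0)*12 = (-10 + 0)*12 = -10*12 = -120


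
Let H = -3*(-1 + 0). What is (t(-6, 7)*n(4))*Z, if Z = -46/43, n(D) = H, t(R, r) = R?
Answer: 828/43 ≈ 19.256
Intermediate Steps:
H = 3 (H = -3*(-1) = 3)
n(D) = 3
Z = -46/43 (Z = -46*1/43 = -46/43 ≈ -1.0698)
(t(-6, 7)*n(4))*Z = -6*3*(-46/43) = -18*(-46/43) = 828/43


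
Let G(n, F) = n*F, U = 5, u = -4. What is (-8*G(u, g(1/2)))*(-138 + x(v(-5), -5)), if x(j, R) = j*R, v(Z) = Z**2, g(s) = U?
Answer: -42080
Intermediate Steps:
g(s) = 5
G(n, F) = F*n
x(j, R) = R*j
(-8*G(u, g(1/2)))*(-138 + x(v(-5), -5)) = (-40*(-4))*(-138 - 5*(-5)**2) = (-8*(-20))*(-138 - 5*25) = 160*(-138 - 125) = 160*(-263) = -42080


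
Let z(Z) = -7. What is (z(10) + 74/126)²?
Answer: 163216/3969 ≈ 41.123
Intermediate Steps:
(z(10) + 74/126)² = (-7 + 74/126)² = (-7 + 74*(1/126))² = (-7 + 37/63)² = (-404/63)² = 163216/3969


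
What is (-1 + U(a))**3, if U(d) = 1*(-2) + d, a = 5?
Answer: 8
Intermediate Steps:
U(d) = -2 + d
(-1 + U(a))**3 = (-1 + (-2 + 5))**3 = (-1 + 3)**3 = 2**3 = 8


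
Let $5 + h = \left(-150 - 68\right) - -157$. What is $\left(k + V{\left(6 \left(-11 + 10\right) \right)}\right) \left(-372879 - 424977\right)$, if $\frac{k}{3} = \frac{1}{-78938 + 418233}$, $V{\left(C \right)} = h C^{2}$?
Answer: $\frac{643203516017952}{339295} \approx 1.8957 \cdot 10^{9}$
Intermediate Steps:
$h = -66$ ($h = -5 - 61 = -66$)
$V{\left(C \right)} = - 66 C^{2}$
$k = \frac{3}{339295}$ ($k = \frac{3}{-78938 + 418233} = \frac{3}{339295} \approx 8.8419 \cdot 10^{-6}$)
$\left(k + V{\left(6 \left(-11 + 10\right) \right)}\right) \left(-372879 - 424977\right) = \left(\frac{3}{339295} - 66 \left(6 \left(-11 + 10\right)\right)^{2}\right) \left(-372879 - 424977\right) = \left(\frac{3}{339295} - 66 \left(6 \left(-1\right)\right)^{2}\right) \left(-797856\right) = \left(\frac{3}{339295} - 66 \left(-6\right)^{2}\right) \left(-797856\right) = \left(\frac{3}{339295} - 2376\right) \left(-797856\right) = \left(- \frac{806164917}{339295}\right) \left(-797856\right) = \frac{643203516017952}{339295}$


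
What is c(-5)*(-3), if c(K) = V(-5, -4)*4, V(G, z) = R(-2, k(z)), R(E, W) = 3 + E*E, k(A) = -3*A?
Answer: -84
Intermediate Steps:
R(E, W) = 3 + E²
V(G, z) = 7 (V(G, z) = 3 + (-2)² = 3 + 4 = 7)
c(K) = 28 (c(K) = 7*4 = 28)
c(-5)*(-3) = 28*(-3) = -84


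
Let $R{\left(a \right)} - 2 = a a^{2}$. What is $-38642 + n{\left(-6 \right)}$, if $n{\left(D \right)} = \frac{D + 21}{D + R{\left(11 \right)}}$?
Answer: $- \frac{51277919}{1327} \approx -38642.0$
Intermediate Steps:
$R{\left(a \right)} = 2 + a^{3}$ ($R{\left(a \right)} = 2 + a a^{2} = 2 + a^{3}$)
$n{\left(D \right)} = \frac{21 + D}{1333 + D}$ ($n{\left(D \right)} = \frac{D + 21}{D + \left(2 + 11^{3}\right)} = \frac{21 + D}{D + \left(2 + 1331\right)} = \frac{21 + D}{D + 1333} = \frac{21 + D}{1333 + D}$)
$-38642 + n{\left(-6 \right)} = -38642 + \frac{21 - 6}{1333 - 6} = -38642 + \frac{1}{1327} \cdot 15 = -38642 + \frac{15}{1327} = - \frac{51277919}{1327}$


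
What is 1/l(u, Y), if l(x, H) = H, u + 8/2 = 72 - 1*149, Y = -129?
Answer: -1/129 ≈ -0.0077519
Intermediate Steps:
u = -81 (u = -4 + (72 - 1*149) = -4 + (72 - 149) = -4 - 77 = -81)
1/l(u, Y) = 1/(-129) = -1/129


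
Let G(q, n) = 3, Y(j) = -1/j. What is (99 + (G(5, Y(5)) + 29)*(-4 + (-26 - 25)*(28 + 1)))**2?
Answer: 2242685449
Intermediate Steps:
(99 + (G(5, Y(5)) + 29)*(-4 + (-26 - 25)*(28 + 1)))**2 = (99 + (3 + 29)*(-4 + (-26 - 25)*(28 + 1)))**2 = (99 + 32*(-4 - 51*29))**2 = (99 + 32*(-4 - 1479))**2 = (99 + 32*(-1483))**2 = (99 - 47456)**2 = (-47357)**2 = 2242685449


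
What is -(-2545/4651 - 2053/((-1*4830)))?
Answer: 2743847/22464330 ≈ 0.12214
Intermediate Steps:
-(-2545/4651 - 2053/((-1*4830))) = -(-2545*1/4651 - 2053/(-4830)) = -(-2545/4651 - 2053*(-1/4830)) = -(-2545/4651 + 2053/4830) = -1*(-2743847/22464330) = 2743847/22464330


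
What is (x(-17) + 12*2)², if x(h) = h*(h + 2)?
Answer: 77841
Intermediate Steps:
x(h) = h*(2 + h)
(x(-17) + 12*2)² = (-17*(2 - 17) + 12*2)² = (-17*(-15) + 24)² = (255 + 24)² = 279² = 77841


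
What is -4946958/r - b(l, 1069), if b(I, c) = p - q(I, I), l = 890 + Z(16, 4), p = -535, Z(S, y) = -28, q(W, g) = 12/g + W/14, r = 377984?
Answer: 332703836673/570188864 ≈ 583.50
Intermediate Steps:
q(W, g) = 12/g + W/14 (q(W, g) = 12/g + W*(1/14) = 12/g + W/14)
l = 862 (l = 890 - 28 = 862)
b(I, c) = -535 - 12/I - I/14 (b(I, c) = -535 - (12/I + I/14) = -535 + (-12/I - I/14) = -535 - 12/I - I/14)
-4946958/r - b(l, 1069) = -4946958/377984 - (-535 - 12/862 - 1/14*862) = -4946958*1/377984 - (-535 - 12*1/862 - 431/7) = -2473479/188992 - (-535 - 6/431 - 431/7) = -2473479/188992 - 1*(-1799898/3017) = -2473479/188992 + 1799898/3017 = 332703836673/570188864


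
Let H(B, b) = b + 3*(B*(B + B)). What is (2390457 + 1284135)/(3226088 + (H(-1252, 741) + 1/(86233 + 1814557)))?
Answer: 6984627727680/24010499863871 ≈ 0.29090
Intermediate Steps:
H(B, b) = b + 6*B**2 (H(B, b) = b + 3*(B*(2*B)) = b + 3*(2*B**2) = b + 6*B**2)
(2390457 + 1284135)/(3226088 + (H(-1252, 741) + 1/(86233 + 1814557))) = (2390457 + 1284135)/(3226088 + ((741 + 6*(-1252)**2) + 1/(86233 + 1814557))) = 3674592/(3226088 + ((741 + 6*1567504) + 1/1900790)) = 3674592/(3226088 + ((741 + 9405024) + 1/1900790)) = 3674592/(3226088 + (9405765 + 1/1900790)) = 3674592/(3226088 + 17878384054351/1900790) = 3674592/(24010499863871/1900790) = 3674592*(1900790/24010499863871) = 6984627727680/24010499863871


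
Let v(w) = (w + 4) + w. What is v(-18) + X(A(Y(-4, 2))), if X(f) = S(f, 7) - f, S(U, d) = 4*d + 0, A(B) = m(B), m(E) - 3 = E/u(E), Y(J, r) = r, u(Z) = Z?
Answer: -8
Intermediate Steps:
v(w) = 4 + 2*w (v(w) = (4 + w) + w = 4 + 2*w)
m(E) = 4 (m(E) = 3 + E/E = 3 + 1 = 4)
A(B) = 4
S(U, d) = 4*d
X(f) = 28 - f (X(f) = 4*7 - f = 28 - f)
v(-18) + X(A(Y(-4, 2))) = (4 + 2*(-18)) + (28 - 1*4) = (4 - 36) + (28 - 4) = -32 + 24 = -8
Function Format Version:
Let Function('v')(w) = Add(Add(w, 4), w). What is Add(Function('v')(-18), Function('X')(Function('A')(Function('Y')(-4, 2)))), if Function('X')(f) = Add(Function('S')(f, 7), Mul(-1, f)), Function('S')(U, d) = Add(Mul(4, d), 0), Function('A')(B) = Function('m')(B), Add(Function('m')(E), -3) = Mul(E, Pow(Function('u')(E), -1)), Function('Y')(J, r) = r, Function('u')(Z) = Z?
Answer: -8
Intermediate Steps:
Function('v')(w) = Add(4, Mul(2, w)) (Function('v')(w) = Add(Add(4, w), w) = Add(4, Mul(2, w)))
Function('m')(E) = 4 (Function('m')(E) = Add(3, Mul(E, Pow(E, -1))) = Add(3, 1) = 4)
Function('A')(B) = 4
Function('S')(U, d) = Mul(4, d)
Function('X')(f) = Add(28, Mul(-1, f)) (Function('X')(f) = Add(Mul(4, 7), Mul(-1, f)) = Add(28, Mul(-1, f)))
Add(Function('v')(-18), Function('X')(Function('A')(Function('Y')(-4, 2)))) = Add(Add(4, Mul(2, -18)), Add(28, Mul(-1, 4))) = Add(Add(4, -36), Add(28, -4)) = Add(-32, 24) = -8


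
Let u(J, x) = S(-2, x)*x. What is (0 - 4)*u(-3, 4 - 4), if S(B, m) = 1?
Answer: 0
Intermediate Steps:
u(J, x) = x (u(J, x) = 1*x = x)
(0 - 4)*u(-3, 4 - 4) = (0 - 4)*(4 - 4) = -4*0 = 0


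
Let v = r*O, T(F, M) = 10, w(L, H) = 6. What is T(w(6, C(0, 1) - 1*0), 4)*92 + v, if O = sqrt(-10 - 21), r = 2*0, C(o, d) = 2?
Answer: 920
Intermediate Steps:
r = 0
O = I*sqrt(31) (O = sqrt(-31) = I*sqrt(31) ≈ 5.5678*I)
v = 0 (v = 0*(I*sqrt(31)) = 0)
T(w(6, C(0, 1) - 1*0), 4)*92 + v = 10*92 + 0 = 920 + 0 = 920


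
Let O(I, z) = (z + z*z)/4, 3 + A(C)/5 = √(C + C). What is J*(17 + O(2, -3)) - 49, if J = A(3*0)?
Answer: -653/2 ≈ -326.50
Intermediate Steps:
A(C) = -15 + 5*√2*√C (A(C) = -15 + 5*√(C + C) = -15 + 5*√(2*C) = -15 + 5*(√2*√C) = -15 + 5*√2*√C)
J = -15 (J = -15 + 5*√2*√(3*0) = -15 + 5*√2*√0 = -15 + 5*√2*0 = -15 + 0 = -15)
O(I, z) = z/4 + z²/4 (O(I, z) = (z + z²)*(¼) = z/4 + z²/4)
J*(17 + O(2, -3)) - 49 = -15*(17 + (¼)*(-3)*(1 - 3)) - 49 = -15*(17 + (¼)*(-3)*(-2)) - 49 = -15*(17 + 3/2) - 49 = -15*37/2 - 49 = -555/2 - 49 = -653/2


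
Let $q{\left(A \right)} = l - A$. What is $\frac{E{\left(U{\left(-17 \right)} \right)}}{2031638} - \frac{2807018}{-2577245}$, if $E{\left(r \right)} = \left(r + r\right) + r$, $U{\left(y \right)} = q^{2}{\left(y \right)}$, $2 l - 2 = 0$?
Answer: $\frac{2852674758812}{2618014438655} \approx 1.0896$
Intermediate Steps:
$l = 1$ ($l = 1 + \frac{1}{2} \cdot 0 = 1 + 0 = 1$)
$q{\left(A \right)} = 1 - A$
$U{\left(y \right)} = \left(1 - y\right)^{2}$
$E{\left(r \right)} = 3 r$ ($E{\left(r \right)} = 2 r + r = 3 r$)
$\frac{E{\left(U{\left(-17 \right)} \right)}}{2031638} - \frac{2807018}{-2577245} = \frac{3 \left(-1 - 17\right)^{2}}{2031638} - \frac{2807018}{-2577245} = 3 \left(-18\right)^{2} \cdot \frac{1}{2031638} - - \frac{2807018}{2577245} = 3 \cdot 324 \cdot \frac{1}{2031638} + \frac{2807018}{2577245} = 972 \cdot \frac{1}{2031638} + \frac{2807018}{2577245} = \frac{486}{1015819} + \frac{2807018}{2577245} = \frac{2852674758812}{2618014438655}$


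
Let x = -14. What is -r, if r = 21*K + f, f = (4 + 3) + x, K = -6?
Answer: 133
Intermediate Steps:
f = -7 (f = (4 + 3) - 14 = 7 - 14 = -7)
r = -133 (r = 21*(-6) - 7 = -126 - 7 = -133)
-r = -1*(-133) = 133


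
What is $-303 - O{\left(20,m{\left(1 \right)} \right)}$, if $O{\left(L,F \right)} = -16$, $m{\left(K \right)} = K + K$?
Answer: $-287$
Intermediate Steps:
$m{\left(K \right)} = 2 K$
$-303 - O{\left(20,m{\left(1 \right)} \right)} = -303 - -16 = -303 + 16 = -287$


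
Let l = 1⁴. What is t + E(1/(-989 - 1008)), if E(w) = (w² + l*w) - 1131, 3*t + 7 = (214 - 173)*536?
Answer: 24693749732/3988009 ≈ 6192.0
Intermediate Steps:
l = 1
t = 7323 (t = -7/3 + ((214 - 173)*536)/3 = -7/3 + (41*536)/3 = -7/3 + (⅓)*21976 = -7/3 + 21976/3 = 7323)
E(w) = -1131 + w + w² (E(w) = (w² + 1*w) - 1131 = (w² + w) - 1131 = (w + w²) - 1131 = -1131 + w + w²)
t + E(1/(-989 - 1008)) = 7323 + (-1131 + 1/(-989 - 1008) + (1/(-989 - 1008))²) = 7323 + (-1131 + 1/(-1997) + (1/(-1997))²) = 7323 + (-1131 - 1/1997 + (-1/1997)²) = 7323 + (-1131 - 1/1997 + 1/3988009) = 7323 - 4510440175/3988009 = 24693749732/3988009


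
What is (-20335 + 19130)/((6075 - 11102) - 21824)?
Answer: 1205/26851 ≈ 0.044877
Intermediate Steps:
(-20335 + 19130)/((6075 - 11102) - 21824) = -1205/(-5027 - 21824) = -1205/(-26851) = -1205*(-1/26851) = 1205/26851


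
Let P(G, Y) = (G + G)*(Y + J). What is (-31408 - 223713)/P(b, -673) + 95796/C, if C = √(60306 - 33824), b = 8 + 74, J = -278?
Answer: 255121/155964 + 47898*√26482/13241 ≈ 590.31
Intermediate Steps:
b = 82
P(G, Y) = 2*G*(-278 + Y) (P(G, Y) = (G + G)*(Y - 278) = (2*G)*(-278 + Y) = 2*G*(-278 + Y))
C = √26482 ≈ 162.73
(-31408 - 223713)/P(b, -673) + 95796/C = (-31408 - 223713)/((2*82*(-278 - 673))) + 95796/(√26482) = -255121/(2*82*(-951)) + 95796*(√26482/26482) = -255121/(-155964) + 47898*√26482/13241 = -255121*(-1/155964) + 47898*√26482/13241 = 255121/155964 + 47898*√26482/13241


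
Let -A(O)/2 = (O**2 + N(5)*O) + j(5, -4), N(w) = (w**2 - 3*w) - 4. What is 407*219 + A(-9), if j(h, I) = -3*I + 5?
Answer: 89045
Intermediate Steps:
N(w) = -4 + w**2 - 3*w
j(h, I) = 5 - 3*I
A(O) = -34 - 12*O - 2*O**2 (A(O) = -2*((O**2 + (-4 + 5**2 - 3*5)*O) + (5 - 3*(-4))) = -2*((O**2 + (-4 + 25 - 15)*O) + (5 + 12)) = -2*((O**2 + 6*O) + 17) = -2*(17 + O**2 + 6*O) = -34 - 12*O - 2*O**2)
407*219 + A(-9) = 407*219 + (-34 - 12*(-9) - 2*(-9)**2) = 89133 + (-34 + 108 - 2*81) = 89133 + (-34 + 108 - 162) = 89133 - 88 = 89045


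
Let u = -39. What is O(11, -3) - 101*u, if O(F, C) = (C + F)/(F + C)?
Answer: 3940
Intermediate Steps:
O(F, C) = 1 (O(F, C) = (C + F)/(C + F) = 1)
O(11, -3) - 101*u = 1 - 101*(-39) = 1 + 3939 = 3940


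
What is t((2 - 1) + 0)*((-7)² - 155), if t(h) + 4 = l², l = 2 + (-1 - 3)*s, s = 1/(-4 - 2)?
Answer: -2968/9 ≈ -329.78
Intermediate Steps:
s = -⅙ (s = 1/(-6) = -⅙ ≈ -0.16667)
l = 8/3 (l = 2 + (-1 - 3)*(-⅙) = 2 - 4*(-⅙) = 2 + ⅔ = 8/3 ≈ 2.6667)
t(h) = 28/9 (t(h) = -4 + (8/3)² = -4 + 64/9 = 28/9)
t((2 - 1) + 0)*((-7)² - 155) = 28*((-7)² - 155)/9 = 28*(49 - 155)/9 = (28/9)*(-106) = -2968/9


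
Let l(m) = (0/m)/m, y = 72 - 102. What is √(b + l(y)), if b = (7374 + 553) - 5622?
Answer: √2305 ≈ 48.010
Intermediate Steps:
y = -30
l(m) = 0 (l(m) = 0/m = 0)
b = 2305 (b = 7927 - 5622 = 2305)
√(b + l(y)) = √(2305 + 0) = √2305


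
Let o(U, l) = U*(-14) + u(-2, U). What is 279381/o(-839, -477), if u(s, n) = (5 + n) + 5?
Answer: 93127/3639 ≈ 25.591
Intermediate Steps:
u(s, n) = 10 + n
o(U, l) = 10 - 13*U (o(U, l) = U*(-14) + (10 + U) = -14*U + (10 + U) = 10 - 13*U)
279381/o(-839, -477) = 279381/(10 - 13*(-839)) = 279381/(10 + 10907) = 279381/10917 = 279381*(1/10917) = 93127/3639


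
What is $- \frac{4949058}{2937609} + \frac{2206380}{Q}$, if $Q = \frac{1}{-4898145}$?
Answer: $- \frac{10582412467975064986}{979203} \approx -1.0807 \cdot 10^{13}$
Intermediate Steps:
$Q = - \frac{1}{4898145} \approx -2.0416 \cdot 10^{-7}$
$- \frac{4949058}{2937609} + \frac{2206380}{Q} = - \frac{4949058}{2937609} + \frac{2206380}{- \frac{1}{4898145}} = \left(-4949058\right) \frac{1}{2937609} + 2206380 \left(-4898145\right) = - \frac{1649686}{979203} - 10807169165100 = - \frac{10582412467975064986}{979203}$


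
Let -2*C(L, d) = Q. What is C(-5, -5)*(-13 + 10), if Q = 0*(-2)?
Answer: 0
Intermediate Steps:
Q = 0
C(L, d) = 0 (C(L, d) = -½*0 = 0)
C(-5, -5)*(-13 + 10) = 0*(-13 + 10) = 0*(-3) = 0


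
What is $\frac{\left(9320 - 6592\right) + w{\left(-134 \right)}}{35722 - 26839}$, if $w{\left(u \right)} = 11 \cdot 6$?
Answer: $\frac{2794}{8883} \approx 0.31453$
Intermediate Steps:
$w{\left(u \right)} = 66$
$\frac{\left(9320 - 6592\right) + w{\left(-134 \right)}}{35722 - 26839} = \frac{\left(9320 - 6592\right) + 66}{35722 - 26839} = \frac{2728 + 66}{8883} = 2794 \cdot \frac{1}{8883} = \frac{2794}{8883}$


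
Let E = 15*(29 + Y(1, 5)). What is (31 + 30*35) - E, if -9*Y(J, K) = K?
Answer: 1963/3 ≈ 654.33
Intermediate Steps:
Y(J, K) = -K/9
E = 1280/3 (E = 15*(29 - 1/9*5) = 15*(29 - 5/9) = 15*(256/9) = 1280/3 ≈ 426.67)
(31 + 30*35) - E = (31 + 30*35) - 1*1280/3 = (31 + 1050) - 1280/3 = 1081 - 1280/3 = 1963/3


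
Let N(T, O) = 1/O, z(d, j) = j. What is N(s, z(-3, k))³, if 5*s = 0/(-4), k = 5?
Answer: 1/125 ≈ 0.0080000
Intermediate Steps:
s = 0 (s = (0/(-4))/5 = (0*(-¼))/5 = (⅕)*0 = 0)
N(s, z(-3, k))³ = (1/5)³ = (⅕)³ = 1/125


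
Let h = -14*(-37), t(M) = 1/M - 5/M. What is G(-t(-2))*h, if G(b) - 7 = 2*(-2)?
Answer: 1554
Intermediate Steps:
t(M) = -4/M (t(M) = 1/M - 5/M = -4/M)
G(b) = 3 (G(b) = 7 + 2*(-2) = 7 - 4 = 3)
h = 518
G(-t(-2))*h = 3*518 = 1554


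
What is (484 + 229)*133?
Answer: 94829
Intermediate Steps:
(484 + 229)*133 = 713*133 = 94829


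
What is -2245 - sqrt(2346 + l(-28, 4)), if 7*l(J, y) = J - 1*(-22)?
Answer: -2245 - 12*sqrt(798)/7 ≈ -2293.4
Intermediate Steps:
l(J, y) = 22/7 + J/7 (l(J, y) = (J - 1*(-22))/7 = (J + 22)/7 = (22 + J)/7 = 22/7 + J/7)
-2245 - sqrt(2346 + l(-28, 4)) = -2245 - sqrt(2346 + (22/7 + (1/7)*(-28))) = -2245 - sqrt(2346 + (22/7 - 4)) = -2245 - sqrt(2346 - 6/7) = -2245 - sqrt(16416/7) = -2245 - 12*sqrt(798)/7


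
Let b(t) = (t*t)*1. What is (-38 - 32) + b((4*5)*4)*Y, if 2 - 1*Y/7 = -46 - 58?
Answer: 4748730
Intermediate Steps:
Y = 742 (Y = 14 - 7*(-46 - 58) = 14 - 7*(-104) = 14 + 728 = 742)
b(t) = t² (b(t) = t²*1 = t²)
(-38 - 32) + b((4*5)*4)*Y = (-38 - 32) + ((4*5)*4)²*742 = -70 + (20*4)²*742 = -70 + 80²*742 = -70 + 6400*742 = -70 + 4748800 = 4748730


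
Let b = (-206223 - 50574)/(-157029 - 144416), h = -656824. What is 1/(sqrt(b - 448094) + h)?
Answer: -197996310680/130048863841519353 - I*sqrt(40717815719302685)/130048863841519353 ≈ -1.5225e-6 - 1.5516e-9*I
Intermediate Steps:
b = 256797/301445 (b = -256797/(-301445) = -256797*(-1/301445) = 256797/301445 ≈ 0.85189)
1/(sqrt(b - 448094) + h) = 1/(sqrt(256797/301445 - 448094) - 656824) = 1/(sqrt(-135075439033/301445) - 656824) = 1/(I*sqrt(40717815719302685)/301445 - 656824) = 1/(-656824 + I*sqrt(40717815719302685)/301445)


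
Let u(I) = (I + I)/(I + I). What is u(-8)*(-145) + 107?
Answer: -38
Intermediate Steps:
u(I) = 1 (u(I) = (2*I)/((2*I)) = (2*I)*(1/(2*I)) = 1)
u(-8)*(-145) + 107 = 1*(-145) + 107 = -145 + 107 = -38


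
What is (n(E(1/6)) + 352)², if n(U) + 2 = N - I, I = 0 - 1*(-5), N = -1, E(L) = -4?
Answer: 118336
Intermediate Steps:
I = 5 (I = 0 + 5 = 5)
n(U) = -8 (n(U) = -2 + (-1 - 1*5) = -2 + (-1 - 5) = -2 - 6 = -8)
(n(E(1/6)) + 352)² = (-8 + 352)² = 344² = 118336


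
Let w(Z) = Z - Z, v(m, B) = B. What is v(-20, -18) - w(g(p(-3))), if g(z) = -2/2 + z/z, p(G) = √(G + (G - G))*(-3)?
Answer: -18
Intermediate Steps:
p(G) = -3*√G (p(G) = √(G + 0)*(-3) = √G*(-3) = -3*√G)
g(z) = 0 (g(z) = -2*½ + 1 = -1 + 1 = 0)
w(Z) = 0
v(-20, -18) - w(g(p(-3))) = -18 - 1*0 = -18 + 0 = -18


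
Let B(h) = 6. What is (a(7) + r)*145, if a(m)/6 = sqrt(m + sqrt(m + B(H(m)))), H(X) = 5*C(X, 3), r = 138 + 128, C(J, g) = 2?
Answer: 38570 + 870*sqrt(7 + sqrt(13)) ≈ 41403.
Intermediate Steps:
r = 266
H(X) = 10 (H(X) = 5*2 = 10)
a(m) = 6*sqrt(m + sqrt(6 + m)) (a(m) = 6*sqrt(m + sqrt(m + 6)) = 6*sqrt(m + sqrt(6 + m)))
(a(7) + r)*145 = (6*sqrt(7 + sqrt(6 + 7)) + 266)*145 = (6*sqrt(7 + sqrt(13)) + 266)*145 = (266 + 6*sqrt(7 + sqrt(13)))*145 = 38570 + 870*sqrt(7 + sqrt(13))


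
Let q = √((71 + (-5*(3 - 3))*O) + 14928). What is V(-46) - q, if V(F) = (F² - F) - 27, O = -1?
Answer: 2135 - √14999 ≈ 2012.5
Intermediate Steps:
V(F) = -27 + F² - F
q = √14999 (q = √((71 - 5*(3 - 3)*(-1)) + 14928) = √((71 - 5*0*(-1)) + 14928) = √((71 + 0*(-1)) + 14928) = √((71 + 0) + 14928) = √(71 + 14928) = √14999 ≈ 122.47)
V(-46) - q = (-27 + (-46)² - 1*(-46)) - √14999 = (-27 + 2116 + 46) - √14999 = 2135 - √14999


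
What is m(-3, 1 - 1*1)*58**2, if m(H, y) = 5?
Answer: 16820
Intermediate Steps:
m(-3, 1 - 1*1)*58**2 = 5*58**2 = 5*3364 = 16820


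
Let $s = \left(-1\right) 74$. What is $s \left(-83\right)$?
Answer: $6142$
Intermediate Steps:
$s = -74$
$s \left(-83\right) = \left(-74\right) \left(-83\right) = 6142$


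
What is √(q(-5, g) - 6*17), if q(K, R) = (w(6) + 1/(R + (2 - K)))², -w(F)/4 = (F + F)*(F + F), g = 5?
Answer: √47747233/12 ≈ 575.83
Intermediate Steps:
w(F) = -16*F² (w(F) = -4*(F + F)*(F + F) = -4*2*F*2*F = -16*F²)
q(K, R) = (-576 + 1/(2 + R - K))² (q(K, R) = (-16*6² + 1/(R + (2 - K)))² = (-16*36 + 1/(2 + R - K))² = (-576 + 1/(2 + R - K))²)
√(q(-5, g) - 6*17) = √((-1151 - 576*5 + 576*(-5))²/(2 + 5 - 1*(-5))² - 6*17) = √((-1151 - 2880 - 2880)²/(2 + 5 + 5)² - 102) = √((-6911)²/12² - 102) = √(47761921*(1/144) - 102) = √(47761921/144 - 102) = √(47747233/144) = √47747233/12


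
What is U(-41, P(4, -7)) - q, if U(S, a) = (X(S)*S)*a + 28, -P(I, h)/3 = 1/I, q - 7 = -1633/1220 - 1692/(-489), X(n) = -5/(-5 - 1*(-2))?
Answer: 6972867/99430 ≈ 70.128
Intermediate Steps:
X(n) = 5/3 (X(n) = -5/(-5 + 2) = -5/(-3) = -5*(-1/3) = 5/3)
q = 1813921/198860 (q = 7 + (-1633/1220 - 1692/(-489)) = 7 + (-1633*1/1220 - 1692*(-1/489)) = 7 + (-1633/1220 + 564/163) = 7 + 421901/198860 = 1813921/198860 ≈ 9.1216)
P(I, h) = -3/I
U(S, a) = 28 + 5*S*a/3 (U(S, a) = (5*S/3)*a + 28 = 5*S*a/3 + 28 = 28 + 5*S*a/3)
U(-41, P(4, -7)) - q = (28 + (5/3)*(-41)*(-3/4)) - 1*1813921/198860 = (28 + (5/3)*(-41)*(-3*1/4)) - 1813921/198860 = (28 + (5/3)*(-41)*(-3/4)) - 1813921/198860 = (28 + 205/4) - 1813921/198860 = 317/4 - 1813921/198860 = 6972867/99430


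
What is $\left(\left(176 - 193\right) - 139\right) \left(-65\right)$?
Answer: $10140$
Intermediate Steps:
$\left(\left(176 - 193\right) - 139\right) \left(-65\right) = \left(-17 - 139\right) \left(-65\right) = \left(-156\right) \left(-65\right) = 10140$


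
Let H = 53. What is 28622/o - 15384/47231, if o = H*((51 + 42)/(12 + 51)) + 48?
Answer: 2577088758/11382671 ≈ 226.40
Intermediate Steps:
o = 2651/21 (o = 53*((51 + 42)/(12 + 51)) + 48 = 53*(93/63) + 48 = 53*(93*(1/63)) + 48 = 53*(31/21) + 48 = 1643/21 + 48 = 2651/21 ≈ 126.24)
28622/o - 15384/47231 = 28622/(2651/21) - 15384/47231 = 28622*(21/2651) - 15384*1/47231 = 54642/241 - 15384/47231 = 2577088758/11382671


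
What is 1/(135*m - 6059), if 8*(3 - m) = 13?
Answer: -8/46987 ≈ -0.00017026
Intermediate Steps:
m = 11/8 (m = 3 - 1/8*13 = 3 - 13/8 = 11/8 ≈ 1.3750)
1/(135*m - 6059) = 1/(135*(11/8) - 6059) = 1/(1485/8 - 6059) = 1/(-46987/8) = -8/46987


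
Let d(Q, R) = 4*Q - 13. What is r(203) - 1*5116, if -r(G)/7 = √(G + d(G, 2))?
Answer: -5116 - 7*√1002 ≈ -5337.6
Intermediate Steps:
d(Q, R) = -13 + 4*Q
r(G) = -7*√(-13 + 5*G) (r(G) = -7*√(G + (-13 + 4*G)) = -7*√(-13 + 5*G))
r(203) - 1*5116 = -7*√(-13 + 5*203) - 1*5116 = -7*√(-13 + 1015) - 5116 = -7*√1002 - 5116 = -5116 - 7*√1002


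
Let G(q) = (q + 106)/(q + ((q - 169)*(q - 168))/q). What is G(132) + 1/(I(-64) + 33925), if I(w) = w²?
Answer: 99540541/59426823 ≈ 1.6750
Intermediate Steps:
G(q) = (106 + q)/(q + (-169 + q)*(-168 + q)/q) (G(q) = (106 + q)/(q + ((-169 + q)*(-168 + q))/q) = (106 + q)/(q + (-169 + q)*(-168 + q)/q))
G(132) + 1/(I(-64) + 33925) = 132*(106 + 132)/(28392 - 337*132 + 2*132²) + 1/((-64)² + 33925) = 132*238/(28392 - 44484 + 2*17424) + 1/(4096 + 33925) = 132*238/(28392 - 44484 + 34848) + 1/38021 = 132*238/18756 + 1/38021 = 132*(1/18756)*238 + 1/38021 = 2618/1563 + 1/38021 = 99540541/59426823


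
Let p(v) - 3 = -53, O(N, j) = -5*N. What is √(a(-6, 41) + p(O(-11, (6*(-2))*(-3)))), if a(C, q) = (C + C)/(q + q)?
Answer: 2*I*√21074/41 ≈ 7.0814*I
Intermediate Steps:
a(C, q) = C/q (a(C, q) = (2*C)/((2*q)) = (2*C)*(1/(2*q)) = C/q)
p(v) = -50 (p(v) = 3 - 53 = -50)
√(a(-6, 41) + p(O(-11, (6*(-2))*(-3)))) = √(-6/41 - 50) = √(-2056/41) = 2*I*√21074/41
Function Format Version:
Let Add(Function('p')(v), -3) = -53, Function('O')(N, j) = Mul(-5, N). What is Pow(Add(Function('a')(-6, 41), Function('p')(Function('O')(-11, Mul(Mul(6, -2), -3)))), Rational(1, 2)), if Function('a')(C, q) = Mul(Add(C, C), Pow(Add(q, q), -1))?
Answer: Mul(Rational(2, 41), I, Pow(21074, Rational(1, 2))) ≈ Mul(7.0814, I)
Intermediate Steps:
Function('a')(C, q) = Mul(C, Pow(q, -1)) (Function('a')(C, q) = Mul(Mul(2, C), Pow(Mul(2, q), -1)) = Mul(Mul(2, C), Mul(Rational(1, 2), Pow(q, -1))) = Mul(C, Pow(q, -1)))
Function('p')(v) = -50 (Function('p')(v) = Add(3, -53) = -50)
Pow(Add(Function('a')(-6, 41), Function('p')(Function('O')(-11, Mul(Mul(6, -2), -3)))), Rational(1, 2)) = Pow(Add(Mul(-6, Pow(41, -1)), -50), Rational(1, 2)) = Pow(Add(Mul(-6, Rational(1, 41)), -50), Rational(1, 2)) = Pow(Add(Rational(-6, 41), -50), Rational(1, 2)) = Pow(Rational(-2056, 41), Rational(1, 2)) = Mul(Rational(2, 41), I, Pow(21074, Rational(1, 2)))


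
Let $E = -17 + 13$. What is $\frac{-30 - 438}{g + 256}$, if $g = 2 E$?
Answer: $- \frac{117}{62} \approx -1.8871$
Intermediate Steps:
$E = -4$
$g = -8$ ($g = 2 \left(-4\right) = -8$)
$\frac{-30 - 438}{g + 256} = \frac{-30 - 438}{-8 + 256} = - \frac{468}{248} = \left(-468\right) \frac{1}{248} = - \frac{117}{62}$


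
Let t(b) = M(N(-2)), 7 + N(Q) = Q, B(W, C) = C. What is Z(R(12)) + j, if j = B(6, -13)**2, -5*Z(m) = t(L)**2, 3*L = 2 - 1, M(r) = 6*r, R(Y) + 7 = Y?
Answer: -2071/5 ≈ -414.20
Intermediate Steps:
R(Y) = -7 + Y
N(Q) = -7 + Q
L = 1/3 (L = (2 - 1)/3 = (1/3)*1 = 1/3 ≈ 0.33333)
t(b) = -54 (t(b) = 6*(-7 - 2) = 6*(-9) = -54)
Z(m) = -2916/5 (Z(m) = -1/5*(-54)**2 = -1/5*2916 = -2916/5)
j = 169 (j = (-13)**2 = 169)
Z(R(12)) + j = -2916/5 + 169 = -2071/5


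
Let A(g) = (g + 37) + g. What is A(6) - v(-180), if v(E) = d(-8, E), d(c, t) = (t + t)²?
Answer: -129551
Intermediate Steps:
d(c, t) = 4*t² (d(c, t) = (2*t)² = 4*t²)
v(E) = 4*E²
A(g) = 37 + 2*g (A(g) = (37 + g) + g = 37 + 2*g)
A(6) - v(-180) = (37 + 2*6) - 4*(-180)² = (37 + 12) - 4*32400 = 49 - 1*129600 = 49 - 129600 = -129551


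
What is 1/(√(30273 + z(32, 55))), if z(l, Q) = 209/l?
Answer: 4*√1937890/968945 ≈ 0.0057468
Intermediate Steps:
1/(√(30273 + z(32, 55))) = 1/(√(30273 + 209/32)) = 1/(√(968945/32)) = 1/(√1937890/8) = 4*√1937890/968945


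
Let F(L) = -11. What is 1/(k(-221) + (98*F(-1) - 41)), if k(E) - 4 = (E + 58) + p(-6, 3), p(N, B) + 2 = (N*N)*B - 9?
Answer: -1/1181 ≈ -0.00084674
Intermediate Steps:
p(N, B) = -11 + B*N**2 (p(N, B) = -2 + ((N*N)*B - 9) = -2 + (N**2*B - 9) = -2 + (B*N**2 - 9) = -2 + (-9 + B*N**2) = -11 + B*N**2)
k(E) = 159 + E (k(E) = 4 + ((E + 58) + (-11 + 3*(-6)**2)) = 4 + ((58 + E) + (-11 + 3*36)) = 4 + ((58 + E) + (-11 + 108)) = 4 + ((58 + E) + 97) = 4 + (155 + E) = 159 + E)
1/(k(-221) + (98*F(-1) - 41)) = 1/((159 - 221) + (98*(-11) - 41)) = 1/(-62 + (-1078 - 41)) = 1/(-62 - 1119) = 1/(-1181) = -1/1181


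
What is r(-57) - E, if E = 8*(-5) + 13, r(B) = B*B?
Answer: 3276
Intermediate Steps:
r(B) = B²
E = -27 (E = -40 + 13 = -27)
r(-57) - E = (-57)² - 1*(-27) = 3249 + 27 = 3276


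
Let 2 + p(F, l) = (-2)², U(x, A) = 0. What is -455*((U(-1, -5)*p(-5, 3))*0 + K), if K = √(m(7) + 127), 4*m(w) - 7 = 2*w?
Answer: -10465/2 ≈ -5232.5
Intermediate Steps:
m(w) = 7/4 + w/2 (m(w) = 7/4 + (2*w)/4 = 7/4 + w/2)
p(F, l) = 2 (p(F, l) = -2 + (-2)² = -2 + 4 = 2)
K = 23/2 (K = √((7/4 + (½)*7) + 127) = √((7/4 + 7/2) + 127) = √(21/4 + 127) = √(529/4) = 23/2 ≈ 11.500)
-455*((U(-1, -5)*p(-5, 3))*0 + K) = -455*((0*2)*0 + 23/2) = -455*(0*0 + 23/2) = -455*(0 + 23/2) = -455*23/2 = -10465/2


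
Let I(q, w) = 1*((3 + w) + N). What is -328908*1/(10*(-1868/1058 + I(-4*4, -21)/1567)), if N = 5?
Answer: 136322992122/7352275 ≈ 18542.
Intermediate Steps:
I(q, w) = 8 + w (I(q, w) = 1*((3 + w) + 5) = 1*(8 + w) = 8 + w)
-328908*1/(10*(-1868/1058 + I(-4*4, -21)/1567)) = -328908*1/(10*(-1868/1058 + (8 - 21)/1567)) = -328908*1/(10*(-1868*1/1058 - 13*1/1567)) = -328908*1/(10*(-934/529 - 13/1567)) = -328908/(10*(-1470455/828943)) = -328908/(-14704550/828943) = -328908*(-828943/14704550) = 136322992122/7352275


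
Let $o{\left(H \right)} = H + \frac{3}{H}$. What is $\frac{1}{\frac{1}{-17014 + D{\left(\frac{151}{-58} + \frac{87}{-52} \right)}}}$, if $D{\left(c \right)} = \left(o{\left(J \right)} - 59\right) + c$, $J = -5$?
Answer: $- \frac{128804889}{7540} \approx -17083.0$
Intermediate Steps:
$D{\left(c \right)} = - \frac{323}{5} + c$ ($D{\left(c \right)} = \left(\left(-5 + \frac{3}{-5}\right) - 59\right) + c = \left(\left(-5 + 3 \left(- \frac{1}{5}\right)\right) - 59\right) + c = \left(\left(-5 - \frac{3}{5}\right) - 59\right) + c = \left(- \frac{28}{5} - 59\right) + c = - \frac{323}{5} + c$)
$\frac{1}{\frac{1}{-17014 + D{\left(\frac{151}{-58} + \frac{87}{-52} \right)}}} = \frac{1}{\frac{1}{-17014 + \left(- \frac{323}{5} + \left(\frac{151}{-58} + \frac{87}{-52}\right)\right)}} = \frac{1}{\frac{1}{-17014 + \left(- \frac{323}{5} + \left(151 \left(- \frac{1}{58}\right) + 87 \left(- \frac{1}{52}\right)\right)\right)}} = \frac{1}{\frac{1}{-17014 - \frac{519329}{7540}}} = \frac{1}{\frac{1}{- \frac{128804889}{7540}}} = \frac{1}{- \frac{7540}{128804889}} = - \frac{128804889}{7540}$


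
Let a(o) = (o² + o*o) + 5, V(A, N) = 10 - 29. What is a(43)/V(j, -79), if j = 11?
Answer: -3703/19 ≈ -194.89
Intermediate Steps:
V(A, N) = -19
a(o) = 5 + 2*o² (a(o) = (o² + o²) + 5 = 2*o² + 5 = 5 + 2*o²)
a(43)/V(j, -79) = (5 + 2*43²)/(-19) = (5 + 2*1849)*(-1/19) = (5 + 3698)*(-1/19) = 3703*(-1/19) = -3703/19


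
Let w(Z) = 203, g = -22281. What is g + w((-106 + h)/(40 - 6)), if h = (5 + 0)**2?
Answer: -22078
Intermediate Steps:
h = 25 (h = 5**2 = 25)
g + w((-106 + h)/(40 - 6)) = -22281 + 203 = -22078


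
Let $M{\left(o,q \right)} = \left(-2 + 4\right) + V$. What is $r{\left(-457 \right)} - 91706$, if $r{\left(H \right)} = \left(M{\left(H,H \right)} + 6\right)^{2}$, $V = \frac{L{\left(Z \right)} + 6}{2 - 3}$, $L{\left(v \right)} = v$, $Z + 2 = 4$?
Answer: $-91706$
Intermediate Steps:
$Z = 2$ ($Z = -2 + 4 = 2$)
$V = -8$ ($V = \frac{2 + 6}{2 - 3} = \frac{8}{-1} = 8 \left(-1\right) = -8$)
$M{\left(o,q \right)} = -6$ ($M{\left(o,q \right)} = \left(-2 + 4\right) - 8 = 2 - 8 = -6$)
$r{\left(H \right)} = 0$ ($r{\left(H \right)} = \left(-6 + 6\right)^{2} = 0^{2} = 0$)
$r{\left(-457 \right)} - 91706 = 0 - 91706 = -91706$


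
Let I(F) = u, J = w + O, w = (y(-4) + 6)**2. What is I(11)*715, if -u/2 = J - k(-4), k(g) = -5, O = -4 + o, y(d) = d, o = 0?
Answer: -7150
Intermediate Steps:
O = -4 (O = -4 + 0 = -4)
w = 4 (w = (-4 + 6)**2 = 2**2 = 4)
J = 0 (J = 4 - 4 = 0)
u = -10 (u = -2*(0 - 1*(-5)) = -2*(0 + 5) = -2*5 = -10)
I(F) = -10
I(11)*715 = -10*715 = -7150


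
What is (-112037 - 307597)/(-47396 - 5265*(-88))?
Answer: -209817/207962 ≈ -1.0089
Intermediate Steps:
(-112037 - 307597)/(-47396 - 5265*(-88)) = -419634/(-47396 + 463320) = -419634/415924 = -419634*1/415924 = -209817/207962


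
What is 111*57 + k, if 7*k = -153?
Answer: 44136/7 ≈ 6305.1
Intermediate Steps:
k = -153/7 (k = (⅐)*(-153) = -153/7 ≈ -21.857)
111*57 + k = 111*57 - 153/7 = 6327 - 153/7 = 44136/7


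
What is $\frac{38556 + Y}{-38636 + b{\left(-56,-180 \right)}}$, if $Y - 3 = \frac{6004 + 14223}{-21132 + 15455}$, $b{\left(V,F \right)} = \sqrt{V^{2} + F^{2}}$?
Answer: $- \frac{132134646709}{132407594655} - \frac{13679951 \sqrt{2221}}{132407594655} \approx -1.0028$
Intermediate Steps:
$b{\left(V,F \right)} = \sqrt{F^{2} + V^{2}}$
$Y = - \frac{3196}{5677}$ ($Y = 3 + \frac{6004 + 14223}{-21132 + 15455} = 3 + \frac{20227}{-5677} = 3 + 20227 \left(- \frac{1}{5677}\right) = 3 - \frac{20227}{5677} = - \frac{3196}{5677} \approx -0.56297$)
$\frac{38556 + Y}{-38636 + b{\left(-56,-180 \right)}} = \frac{38556 - \frac{3196}{5677}}{-38636 + \sqrt{\left(-180\right)^{2} + \left(-56\right)^{2}}} = \frac{218879216}{5677 \left(-38636 + \sqrt{32400 + 3136}\right)} = \frac{218879216}{5677 \left(-38636 + \sqrt{35536}\right)} = \frac{218879216}{5677 \left(-38636 + 4 \sqrt{2221}\right)}$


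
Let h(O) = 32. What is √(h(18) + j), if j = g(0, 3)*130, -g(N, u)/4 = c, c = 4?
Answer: 32*I*√2 ≈ 45.255*I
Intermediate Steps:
g(N, u) = -16 (g(N, u) = -4*4 = -16)
j = -2080 (j = -16*130 = -2080)
√(h(18) + j) = √(32 - 2080) = √(-2048) = 32*I*√2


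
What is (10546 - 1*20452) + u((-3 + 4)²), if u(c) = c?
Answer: -9905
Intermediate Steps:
(10546 - 1*20452) + u((-3 + 4)²) = (10546 - 1*20452) + (-3 + 4)² = (10546 - 20452) + 1² = -9906 + 1 = -9905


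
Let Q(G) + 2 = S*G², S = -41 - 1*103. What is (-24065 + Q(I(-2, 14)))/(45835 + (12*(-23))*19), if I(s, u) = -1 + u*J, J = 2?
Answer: -129043/40591 ≈ -3.1791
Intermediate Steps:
I(s, u) = -1 + 2*u (I(s, u) = -1 + u*2 = -1 + 2*u)
S = -144 (S = -41 - 103 = -144)
Q(G) = -2 - 144*G²
(-24065 + Q(I(-2, 14)))/(45835 + (12*(-23))*19) = (-24065 + (-2 - 144*(-1 + 2*14)²))/(45835 + (12*(-23))*19) = (-24065 + (-2 - 144*(-1 + 28)²))/(45835 - 276*19) = (-24065 + (-2 - 144*27²))/(45835 - 5244) = (-24065 + (-2 - 144*729))/40591 = (-24065 + (-2 - 104976))*(1/40591) = (-24065 - 104978)*(1/40591) = -129043*1/40591 = -129043/40591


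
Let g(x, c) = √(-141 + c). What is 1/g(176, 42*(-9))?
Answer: -I*√519/519 ≈ -0.043895*I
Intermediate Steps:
1/g(176, 42*(-9)) = 1/(√(-141 + 42*(-9))) = 1/(√(-141 - 378)) = 1/(√(-519)) = 1/(I*√519) = -I*√519/519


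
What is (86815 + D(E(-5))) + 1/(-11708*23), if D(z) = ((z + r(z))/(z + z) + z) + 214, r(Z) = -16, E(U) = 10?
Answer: 117190646449/1346420 ≈ 87039.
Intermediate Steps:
D(z) = 214 + z + (-16 + z)/(2*z) (D(z) = ((z - 16)/(z + z) + z) + 214 = ((-16 + z)/((2*z)) + z) + 214 = ((-16 + z)*(1/(2*z)) + z) + 214 = ((-16 + z)/(2*z) + z) + 214 = (z + (-16 + z)/(2*z)) + 214 = 214 + z + (-16 + z)/(2*z))
(86815 + D(E(-5))) + 1/(-11708*23) = (86815 + (429/2 + 10 - 8/10)) + 1/(-11708*23) = (86815 + (429/2 + 10 - 8*⅒)) + 1/(-269284) = (86815 + (429/2 + 10 - ⅘)) - 1/269284 = (86815 + 2237/10) - 1/269284 = 870387/10 - 1/269284 = 117190646449/1346420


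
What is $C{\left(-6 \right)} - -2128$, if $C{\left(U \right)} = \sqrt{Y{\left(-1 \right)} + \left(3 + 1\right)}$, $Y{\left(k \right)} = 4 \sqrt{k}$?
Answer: $2128 + 2 \sqrt{1 + i} \approx 2130.2 + 0.91018 i$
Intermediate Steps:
$C{\left(U \right)} = \sqrt{4 + 4 i}$ ($C{\left(U \right)} = \sqrt{4 \sqrt{-1} + \left(3 + 1\right)} = \sqrt{4 i + 4} = \sqrt{4 + 4 i}$)
$C{\left(-6 \right)} - -2128 = 2 \sqrt{1 + i} - -2128 = 2 \sqrt{1 + i} + 2128 = 2128 + 2 \sqrt{1 + i}$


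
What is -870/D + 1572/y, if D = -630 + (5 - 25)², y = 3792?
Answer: 30505/7268 ≈ 4.1972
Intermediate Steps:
D = -230 (D = -630 + (-20)² = -630 + 400 = -230)
-870/D + 1572/y = -870/(-230) + 1572/3792 = -870*(-1/230) + 1572*(1/3792) = 87/23 + 131/316 = 30505/7268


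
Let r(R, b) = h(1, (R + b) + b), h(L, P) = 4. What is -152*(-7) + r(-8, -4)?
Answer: 1068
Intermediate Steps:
r(R, b) = 4
-152*(-7) + r(-8, -4) = -152*(-7) + 4 = 1064 + 4 = 1068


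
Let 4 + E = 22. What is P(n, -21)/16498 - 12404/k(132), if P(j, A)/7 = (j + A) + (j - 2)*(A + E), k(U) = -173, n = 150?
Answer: 204259727/2854154 ≈ 71.566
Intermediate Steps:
E = 18 (E = -4 + 22 = 18)
P(j, A) = 7*A + 7*j + 7*(-2 + j)*(18 + A) (P(j, A) = 7*((j + A) + (j - 2)*(A + 18)) = 7*((A + j) + (-2 + j)*(18 + A)) = 7*(A + j + (-2 + j)*(18 + A)) = 7*A + 7*j + 7*(-2 + j)*(18 + A))
P(n, -21)/16498 - 12404/k(132) = (-252 - 7*(-21) + 133*150 + 7*(-21)*150)/16498 - 12404/(-173) = (-252 + 147 + 19950 - 22050)*(1/16498) - 12404*(-1/173) = -2205*1/16498 + 12404/173 = -2205/16498 + 12404/173 = 204259727/2854154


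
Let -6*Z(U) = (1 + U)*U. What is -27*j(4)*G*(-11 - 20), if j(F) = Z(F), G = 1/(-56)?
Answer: 1395/28 ≈ 49.821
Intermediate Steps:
Z(U) = -U*(1 + U)/6 (Z(U) = -(1 + U)*U/6 = -U*(1 + U)/6)
G = -1/56 ≈ -0.017857
j(F) = -F*(1 + F)/6
-27*j(4)*G*(-11 - 20) = -27*-⅙*4*(1 + 4)*(-1/56)*(-11 - 20) = -27*-⅙*4*5*(-1/56)*(-31) = -27*(-10/3*(-1/56))*(-31) = -45*(-31)/28 = -27*(-155/84) = 1395/28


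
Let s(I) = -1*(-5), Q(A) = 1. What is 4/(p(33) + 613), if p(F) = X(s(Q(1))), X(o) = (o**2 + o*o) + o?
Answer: 1/167 ≈ 0.0059880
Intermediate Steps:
s(I) = 5
X(o) = o + 2*o**2 (X(o) = (o**2 + o**2) + o = 2*o**2 + o = o + 2*o**2)
p(F) = 55 (p(F) = 5*(1 + 2*5) = 5*(1 + 10) = 5*11 = 55)
4/(p(33) + 613) = 4/(55 + 613) = 4/668 = 4*(1/668) = 1/167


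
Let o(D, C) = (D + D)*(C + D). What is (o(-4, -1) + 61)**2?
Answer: 10201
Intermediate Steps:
o(D, C) = 2*D*(C + D) (o(D, C) = (2*D)*(C + D) = 2*D*(C + D))
(o(-4, -1) + 61)**2 = (2*(-4)*(-1 - 4) + 61)**2 = (2*(-4)*(-5) + 61)**2 = (40 + 61)**2 = 101**2 = 10201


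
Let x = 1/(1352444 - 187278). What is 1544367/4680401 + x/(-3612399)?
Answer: 590937219716148407/1790910550470627894 ≈ 0.32996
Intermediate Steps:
x = 1/1165166 ≈ 8.5825e-7
1544367/4680401 + x/(-3612399) = 1544367/4680401 + (1/1165166)/(-3612399) = 1544367*(1/4680401) + (1/1165166)*(-1/3612399) = 140397/425491 - 1/4209044493234 = 590937219716148407/1790910550470627894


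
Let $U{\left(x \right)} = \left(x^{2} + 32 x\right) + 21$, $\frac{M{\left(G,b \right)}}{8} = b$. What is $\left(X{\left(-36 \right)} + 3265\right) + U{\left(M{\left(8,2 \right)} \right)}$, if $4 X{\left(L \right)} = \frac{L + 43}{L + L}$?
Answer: $\frac{1167545}{288} \approx 4054.0$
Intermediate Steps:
$M{\left(G,b \right)} = 8 b$
$U{\left(x \right)} = 21 + x^{2} + 32 x$
$X{\left(L \right)} = \frac{43 + L}{8 L}$ ($X{\left(L \right)} = \frac{\left(L + 43\right) \frac{1}{L + L}}{4} = \frac{\left(43 + L\right) \frac{1}{2 L}}{4} = \frac{\frac{1}{2} \frac{1}{L} \left(43 + L\right)}{4} = \frac{43 + L}{8 L}$)
$\left(X{\left(-36 \right)} + 3265\right) + U{\left(M{\left(8,2 \right)} \right)} = \left(\frac{43 - 36}{8 \left(-36\right)} + 3265\right) + \left(21 + \left(8 \cdot 2\right)^{2} + 32 \cdot 8 \cdot 2\right) = \left(\frac{1}{8} \left(- \frac{1}{36}\right) 7 + 3265\right) + \left(21 + 16^{2} + 32 \cdot 16\right) = \left(- \frac{7}{288} + 3265\right) + \left(21 + 256 + 512\right) = \frac{940313}{288} + 789 = \frac{1167545}{288}$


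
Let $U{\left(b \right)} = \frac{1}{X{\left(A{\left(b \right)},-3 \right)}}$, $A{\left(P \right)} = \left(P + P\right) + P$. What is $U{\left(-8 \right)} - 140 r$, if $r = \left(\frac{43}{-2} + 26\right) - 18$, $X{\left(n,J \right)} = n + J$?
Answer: $\frac{51029}{27} \approx 1890.0$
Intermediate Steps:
$A{\left(P \right)} = 3 P$ ($A{\left(P \right)} = 2 P + P = 3 P$)
$X{\left(n,J \right)} = J + n$
$r = - \frac{27}{2}$ ($r = \left(43 \left(- \frac{1}{2}\right) + 26\right) - 18 = \left(- \frac{43}{2} + 26\right) - 18 = \frac{9}{2} - 18 = - \frac{27}{2} \approx -13.5$)
$U{\left(b \right)} = \frac{1}{-3 + 3 b}$
$U{\left(-8 \right)} - 140 r = \frac{1}{3 \left(-1 - 8\right)} - -1890 = \frac{1}{3 \left(-9\right)} + 1890 = \frac{1}{3} \left(- \frac{1}{9}\right) + 1890 = - \frac{1}{27} + 1890 = \frac{51029}{27}$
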